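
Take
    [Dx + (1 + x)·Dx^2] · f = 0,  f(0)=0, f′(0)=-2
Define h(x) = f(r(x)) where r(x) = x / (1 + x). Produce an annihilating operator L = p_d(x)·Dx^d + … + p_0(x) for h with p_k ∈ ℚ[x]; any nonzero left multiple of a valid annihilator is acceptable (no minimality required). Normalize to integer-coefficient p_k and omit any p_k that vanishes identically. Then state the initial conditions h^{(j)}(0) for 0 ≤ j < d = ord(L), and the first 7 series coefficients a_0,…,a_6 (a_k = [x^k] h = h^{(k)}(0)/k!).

L = (3 + 4·x)·Dx + (1 + 3·x + 2·x^2)·Dx^2  (order 2).
h: a_k = 0, -2, 3, -14/3, 15/2, -62/5, 21, …
ICs: h(0) = 0, h′(0) = -2.

f: a_k = 0, -2, 1, -2/3, 1/2, -2/5, 1/3, …
f∘r: x↦r, Dx↦Dx/r' in L_f ⇒ L₀.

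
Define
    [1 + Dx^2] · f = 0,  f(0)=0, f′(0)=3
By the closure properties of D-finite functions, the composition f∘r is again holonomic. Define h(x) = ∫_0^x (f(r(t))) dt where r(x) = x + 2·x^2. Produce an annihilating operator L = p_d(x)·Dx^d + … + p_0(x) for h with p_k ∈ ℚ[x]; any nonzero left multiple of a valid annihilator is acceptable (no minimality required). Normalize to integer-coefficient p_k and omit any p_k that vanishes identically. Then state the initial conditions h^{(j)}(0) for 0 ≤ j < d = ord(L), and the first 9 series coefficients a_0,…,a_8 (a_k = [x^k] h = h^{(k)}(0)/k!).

L = (1 + 12·x + 48·x^2 + 64·x^3)·Dx - 4·Dx^2 + (1 + 4·x)·Dx^3  (order 3).
h: a_k = 0, 0, 3/2, 2, -1/8, -3/5, -239/240, -15/28, 1679/13440, …
ICs: h(0) = 0, h′(0) = 0, h′′(0) = 3.

f: a_k = 0, 3, 0, -1/2, 0, 1/40, 0, -1/1680, 0, …
f∘r: x↦r, Dx↦Dx/r' in L_f ⇒ L₀.
Integrate: L := L₀·Dx.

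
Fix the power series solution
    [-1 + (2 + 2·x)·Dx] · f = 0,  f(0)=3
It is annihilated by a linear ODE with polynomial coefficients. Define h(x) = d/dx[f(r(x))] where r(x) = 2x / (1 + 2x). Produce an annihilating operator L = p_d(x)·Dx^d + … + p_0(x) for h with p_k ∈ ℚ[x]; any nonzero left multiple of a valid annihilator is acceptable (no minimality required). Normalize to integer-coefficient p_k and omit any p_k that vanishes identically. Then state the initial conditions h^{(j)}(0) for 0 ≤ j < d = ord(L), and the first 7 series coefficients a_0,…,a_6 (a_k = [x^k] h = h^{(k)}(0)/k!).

L = (-5 - 16·x) + (-1 - 6·x - 8·x^2)·Dx  (order 1).
h: a_k = 3, -15, 117/2, -423/2, 5985/8, -21177/8, 151305/16, …
ICs: h(0) = 3.

f: a_k = 3, 3/2, -3/8, 3/16, -15/128, 21/256, -63/1024, …
h₀=f(r): pull back L_f along r ⇒ L₀.
h₀' ⇒ L via d/dx closure of L₀.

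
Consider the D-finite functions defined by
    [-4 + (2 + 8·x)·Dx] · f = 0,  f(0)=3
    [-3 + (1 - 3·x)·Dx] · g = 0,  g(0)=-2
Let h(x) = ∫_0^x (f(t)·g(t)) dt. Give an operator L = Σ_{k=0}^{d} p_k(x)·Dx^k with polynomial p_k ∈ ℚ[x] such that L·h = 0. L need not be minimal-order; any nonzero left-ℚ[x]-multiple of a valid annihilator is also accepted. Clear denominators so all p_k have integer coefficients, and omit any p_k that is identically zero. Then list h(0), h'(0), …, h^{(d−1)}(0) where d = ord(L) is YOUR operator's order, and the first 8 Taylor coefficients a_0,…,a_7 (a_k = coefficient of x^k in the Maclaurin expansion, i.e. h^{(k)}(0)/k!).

L = (5 + 6·x)·Dx + (-1 - x + 12·x^2)·Dx^2  (order 2).
h: a_k = 0, -6, -15, -26, -129/2, -714/5, -385, -918, …
ICs: h(0) = 0, h′(0) = -6.

f: a_k = 3, 6, -6, 12, -30, 84, -252, 792, …
g: a_k = -2, -6, -18, -54, -162, -486, -1458, -4374, …
Sym-product of L_f,L_g gives L₀ (≤ ord 1).
h=∫h₀ ⇒ L = L₀·Dx.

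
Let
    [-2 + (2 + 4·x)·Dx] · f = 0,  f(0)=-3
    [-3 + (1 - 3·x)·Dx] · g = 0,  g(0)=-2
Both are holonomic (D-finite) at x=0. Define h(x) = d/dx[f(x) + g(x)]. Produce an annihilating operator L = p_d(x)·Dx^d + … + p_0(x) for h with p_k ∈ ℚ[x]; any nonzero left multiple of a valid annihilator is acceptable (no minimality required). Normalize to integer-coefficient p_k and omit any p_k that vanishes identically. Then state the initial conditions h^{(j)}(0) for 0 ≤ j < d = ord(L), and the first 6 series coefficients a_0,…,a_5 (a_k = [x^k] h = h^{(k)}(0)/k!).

L = (-72 - 54·x) + (-51 - 234·x - 189·x^2)·Dx + (7 + 2·x - 51·x^2 - 54·x^3)·Dx^2  (order 2).
h: a_k = -9, -33, -333/2, -1281/2, -19545/8, -69795/8, …
ICs: h(0) = -9, h′(0) = -33.

f: a_k = -3, -3, 3/2, -3/2, 15/8, -21/8, …
g: a_k = -2, -6, -18, -54, -162, -486, …
L₀ := lclm(L_f,L_g); ord L₀ ≤ 1+1.
h=h₀': d/dx-closure on L₀ ⇒ L.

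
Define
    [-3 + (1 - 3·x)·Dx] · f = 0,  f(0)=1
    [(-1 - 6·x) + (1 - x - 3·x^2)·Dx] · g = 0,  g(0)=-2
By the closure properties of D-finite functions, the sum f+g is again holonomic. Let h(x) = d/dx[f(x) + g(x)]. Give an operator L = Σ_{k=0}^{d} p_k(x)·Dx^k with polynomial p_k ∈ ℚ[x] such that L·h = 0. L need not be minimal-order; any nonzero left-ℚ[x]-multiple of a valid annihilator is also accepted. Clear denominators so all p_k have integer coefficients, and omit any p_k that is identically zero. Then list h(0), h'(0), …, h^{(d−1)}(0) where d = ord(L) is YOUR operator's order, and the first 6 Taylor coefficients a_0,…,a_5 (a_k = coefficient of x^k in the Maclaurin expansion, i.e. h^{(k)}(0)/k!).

L = (90 - 216·x + 1944·x^2 - 1944·x^3 + 1458·x^4) + (-6 - 90·x - 54·x^2 + 1296·x^3 - 1701·x^4 + 1458·x^5)·Dx + (-1 + 22·x - 99·x^2 + 126·x^3 + 54·x^4 - 243·x^5 + 243·x^6)·Dx^2  (order 2).
h: a_k = 1, 2, 39, 172, 815, 3210, …
ICs: h(0) = 1, h′(0) = 2.

f: a_k = 1, 3, 9, 27, 81, 243, …
g: a_k = -2, -2, -8, -14, -38, -80, …
f+g: L₀ = lclm(L_f,L_g), ord ≤ 1+1.
h=h₀': d/dx-closure on L₀ ⇒ L.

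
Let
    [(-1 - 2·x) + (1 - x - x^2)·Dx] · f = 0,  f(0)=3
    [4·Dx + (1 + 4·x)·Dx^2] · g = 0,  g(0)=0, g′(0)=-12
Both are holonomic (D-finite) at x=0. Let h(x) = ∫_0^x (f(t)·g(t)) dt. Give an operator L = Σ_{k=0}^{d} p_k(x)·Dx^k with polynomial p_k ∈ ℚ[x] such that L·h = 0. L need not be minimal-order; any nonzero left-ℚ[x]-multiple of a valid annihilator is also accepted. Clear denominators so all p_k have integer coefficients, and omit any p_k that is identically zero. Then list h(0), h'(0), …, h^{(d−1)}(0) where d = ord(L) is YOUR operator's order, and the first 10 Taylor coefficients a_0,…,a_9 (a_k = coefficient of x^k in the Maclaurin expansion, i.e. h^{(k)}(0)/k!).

L = (6 + 16·x)·Dx + (-2 + 16·x + 20·x^2)·Dx^2 + (-1 - 3·x + 5·x^2 + 4·x^3)·Dx^3  (order 3).
h: a_k = 0, 0, -18, 12, -48, 84, -1346/5, 24744/35, -155151/70, 711028/105, …
ICs: h(0) = 0, h′(0) = 0, h′′(0) = -36.

f: a_k = 3, 3, 6, 9, 15, 24, 39, 63, 102, 165, …
g: a_k = 0, -12, 24, -64, 192, -3072/5, 2048, -49152/7, 24576, -262144/3, …
f·g: L₀ = L_f ⊗_s L_g, ord ≤ 1·2.
h=∫₀ˣh₀: take L = L₀·Dx.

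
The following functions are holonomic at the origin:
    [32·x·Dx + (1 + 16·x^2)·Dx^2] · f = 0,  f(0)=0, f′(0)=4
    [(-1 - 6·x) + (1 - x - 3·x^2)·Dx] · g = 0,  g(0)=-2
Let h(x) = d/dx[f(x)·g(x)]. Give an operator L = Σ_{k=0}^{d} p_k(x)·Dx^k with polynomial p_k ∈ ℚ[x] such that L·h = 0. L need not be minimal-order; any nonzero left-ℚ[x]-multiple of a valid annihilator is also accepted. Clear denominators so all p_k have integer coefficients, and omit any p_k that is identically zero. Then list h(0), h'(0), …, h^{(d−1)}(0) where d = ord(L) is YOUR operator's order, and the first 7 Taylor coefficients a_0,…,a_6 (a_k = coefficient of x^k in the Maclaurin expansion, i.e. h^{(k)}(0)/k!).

f: a_k = 0, 4, 0, -64/3, 0, 1024/5, 0, …
g: a_k = -2, -2, -8, -14, -38, -80, -194, …
f·g: L₀ = L_f ⊗_s L_g, ord ≤ 2·1.
Differentiate: ansatz ord ≤ ord L₀ ⇒ L.
L = (-74 + 8736·x^2 + 18432·x^3 + 82944·x^4) + (25 + 182·x - 48·x^2 + 96·x^3 + 18432·x^4 + 55296·x^5)·Dx + (-3 - 13·x - 167·x^2 - 16·x^3 - 1472·x^4 + 3072·x^5 + 6912·x^6)·Dx^2  (order 2).
h: a_k = -8, -16, 32, -160/3, -5864/3, -12928/5, 323128/15, …
ICs: h(0) = -8, h′(0) = -16.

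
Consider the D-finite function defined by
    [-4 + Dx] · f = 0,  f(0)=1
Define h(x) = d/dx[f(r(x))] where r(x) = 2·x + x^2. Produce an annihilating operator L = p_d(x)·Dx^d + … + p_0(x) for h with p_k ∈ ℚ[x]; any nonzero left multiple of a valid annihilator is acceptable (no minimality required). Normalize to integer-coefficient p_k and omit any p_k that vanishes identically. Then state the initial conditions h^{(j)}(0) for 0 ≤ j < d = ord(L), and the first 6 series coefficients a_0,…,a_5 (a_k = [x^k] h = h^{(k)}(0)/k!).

f: a_k = 1, 4, 8, 32/3, 32/3, 128/15, …
h₀=f(r): pull back L_f along r ⇒ L₀.
Derive L from L₀ (diff closure).
L = (9 + 16·x + 8·x^2) + (-1 - x)·Dx  (order 1).
h: a_k = 8, 72, 352, 3680/3, 3392, 118208/15, …
ICs: h(0) = 8.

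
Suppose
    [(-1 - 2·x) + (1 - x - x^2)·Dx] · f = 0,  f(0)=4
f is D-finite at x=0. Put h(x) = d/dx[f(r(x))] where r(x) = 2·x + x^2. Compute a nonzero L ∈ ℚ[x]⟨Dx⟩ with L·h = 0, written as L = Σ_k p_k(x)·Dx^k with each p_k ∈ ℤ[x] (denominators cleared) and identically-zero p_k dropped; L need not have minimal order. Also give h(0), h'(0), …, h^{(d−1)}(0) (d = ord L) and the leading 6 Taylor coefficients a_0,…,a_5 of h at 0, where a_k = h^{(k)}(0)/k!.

f: a_k = 4, 4, 8, 12, 20, 32, …
L₀ from L_f via x↦r, Dx↦r'^{-1}Dx.
Derive L from L₀ (diff closure).
L = (9 + 42·x + 105·x^2 + 164·x^3 + 141·x^4 + 60·x^5 + 10·x^6) + (-1 - 3·x + 9·x^2 + 39·x^3 + 55·x^4 + 39·x^5 + 14·x^6 + 2·x^7)·Dx  (order 1).
h: a_k = 8, 72, 384, 1888, 8680, 38280, …
ICs: h(0) = 8.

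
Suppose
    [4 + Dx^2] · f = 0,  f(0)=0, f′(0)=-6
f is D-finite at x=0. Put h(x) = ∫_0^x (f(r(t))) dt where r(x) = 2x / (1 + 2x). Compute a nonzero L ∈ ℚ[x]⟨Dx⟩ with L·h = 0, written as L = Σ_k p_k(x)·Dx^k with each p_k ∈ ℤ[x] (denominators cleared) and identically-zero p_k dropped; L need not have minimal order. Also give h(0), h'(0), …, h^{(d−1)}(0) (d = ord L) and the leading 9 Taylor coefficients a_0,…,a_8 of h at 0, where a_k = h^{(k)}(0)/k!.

f: a_k = 0, -6, 0, 4, 0, -4/5, 0, 8/105, 0, …
L₀ from L_f via x↦r, Dx↦r'^{-1}Dx.
∫: right-multiply L₀ by Dx.
L = 16·Dx + (4 + 24·x + 48·x^2 + 32·x^3)·Dx^2 + (1 + 8·x + 24·x^2 + 32·x^3 + 16·x^4)·Dx^3  (order 3).
h: a_k = 0, 0, -6, 8, -4, -96/5, 1376/15, -1920/7, 70688/105, …
ICs: h(0) = 0, h′(0) = 0, h′′(0) = -12.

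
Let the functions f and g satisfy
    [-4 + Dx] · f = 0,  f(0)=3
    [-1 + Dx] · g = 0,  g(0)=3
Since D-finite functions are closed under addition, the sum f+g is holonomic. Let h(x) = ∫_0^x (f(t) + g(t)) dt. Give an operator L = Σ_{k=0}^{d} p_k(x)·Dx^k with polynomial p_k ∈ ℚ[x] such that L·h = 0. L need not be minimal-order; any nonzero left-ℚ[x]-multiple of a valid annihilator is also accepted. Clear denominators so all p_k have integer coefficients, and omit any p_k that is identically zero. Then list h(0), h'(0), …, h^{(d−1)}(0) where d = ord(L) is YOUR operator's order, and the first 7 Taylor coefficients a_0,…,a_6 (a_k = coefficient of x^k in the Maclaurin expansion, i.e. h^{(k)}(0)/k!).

L = 4·Dx - 5·Dx^2 + Dx^3  (order 3).
h: a_k = 0, 6, 15/2, 17/2, 65/8, 257/40, 205/48, …
ICs: h(0) = 0, h′(0) = 6, h′′(0) = 15.

f: a_k = 3, 12, 24, 32, 32, 128/5, 256/15, …
g: a_k = 3, 3, 3/2, 1/2, 1/8, 1/40, 1/240, …
L₀ := lclm(L_f,L_g); ord L₀ ≤ 1+1.
∫: right-multiply L₀ by Dx.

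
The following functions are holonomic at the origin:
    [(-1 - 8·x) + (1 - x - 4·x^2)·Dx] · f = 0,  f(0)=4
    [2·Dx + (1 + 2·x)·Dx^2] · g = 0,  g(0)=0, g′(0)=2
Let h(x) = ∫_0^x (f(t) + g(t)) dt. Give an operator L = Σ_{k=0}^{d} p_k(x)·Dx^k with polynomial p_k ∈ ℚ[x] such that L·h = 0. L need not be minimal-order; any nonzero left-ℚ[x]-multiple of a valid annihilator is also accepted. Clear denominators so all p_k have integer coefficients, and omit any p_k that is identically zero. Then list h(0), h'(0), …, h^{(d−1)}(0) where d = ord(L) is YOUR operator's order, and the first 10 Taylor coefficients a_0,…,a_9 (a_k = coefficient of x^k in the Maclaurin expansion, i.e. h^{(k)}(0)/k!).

f: a_k = 4, 4, 20, 36, 116, 260, 724, 1764, 4660, 11716, …
g: a_k = 0, 2, -2, 8/3, -4, 32/5, -32/3, 128/7, -32, 512/9, …
Weyl lclm of L_f,L_g ⇒ L₀ (ord ≤ 3).
h=∫₀ˣh₀: take L = L₀·Dx.
L = (94 + 644·x + 1664·x^2 + 1920·x^3 + 1536·x^4)·Dx^2 + (23 + 324·x + 1448·x^2 + 3072·x^3 + 3904·x^4 + 2560·x^5)·Dx^3 + (-6 - 35·x - 53·x^2 + 98·x^3 + 528·x^4 + 864·x^5 + 512·x^6)·Dx^4  (order 4).
h: a_k = 0, 4, 3, 6, 29/3, 112/5, 222/5, 2140/21, 3119/14, 4628/9, …
ICs: h(0) = 0, h′(0) = 4, h′′(0) = 6, h′′′(0) = 36.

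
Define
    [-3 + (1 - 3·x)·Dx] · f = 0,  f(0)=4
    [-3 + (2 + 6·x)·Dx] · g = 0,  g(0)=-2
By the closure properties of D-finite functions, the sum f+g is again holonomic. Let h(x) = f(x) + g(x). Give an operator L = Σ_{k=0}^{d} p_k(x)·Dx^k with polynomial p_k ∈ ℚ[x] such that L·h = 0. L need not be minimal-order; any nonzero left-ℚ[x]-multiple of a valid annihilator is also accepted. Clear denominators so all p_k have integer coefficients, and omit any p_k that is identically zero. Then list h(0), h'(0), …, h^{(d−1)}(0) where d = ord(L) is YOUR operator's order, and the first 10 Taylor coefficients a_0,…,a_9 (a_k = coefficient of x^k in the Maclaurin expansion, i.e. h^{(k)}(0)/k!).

L = (-45 - 81·x) + (27 + 126·x + 243·x^2)·Dx + (-2 - 18·x + 18·x^2 + 162·x^3)·Dx^2  (order 2).
h: a_k = 2, 9, 153/4, 837/8, 21141/64, 122715/128, 1508301/512, 8885781/1024, 432796365/16384, 2565816831/32768, …
ICs: h(0) = 2, h′(0) = 9.

f: a_k = 4, 12, 36, 108, 324, 972, 2916, 8748, 26244, 78732, …
g: a_k = -2, -3, 9/4, -27/8, 405/64, -1701/128, 15309/512, -72171/1024, 2814669/16384, -14073345/32768, …
Weyl lclm of L_f,L_g ⇒ L₀ (ord ≤ 2).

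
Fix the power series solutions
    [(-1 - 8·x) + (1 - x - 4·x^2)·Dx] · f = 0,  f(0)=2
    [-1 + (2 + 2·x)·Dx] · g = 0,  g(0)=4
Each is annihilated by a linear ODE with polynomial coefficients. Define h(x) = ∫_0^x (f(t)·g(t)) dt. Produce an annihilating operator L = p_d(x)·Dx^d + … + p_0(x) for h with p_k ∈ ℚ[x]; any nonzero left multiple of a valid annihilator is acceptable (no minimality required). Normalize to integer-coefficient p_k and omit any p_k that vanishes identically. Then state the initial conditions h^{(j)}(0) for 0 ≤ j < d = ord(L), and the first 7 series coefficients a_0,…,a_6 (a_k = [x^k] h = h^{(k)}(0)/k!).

L = (3 + 17·x + 12·x^2)·Dx + (-2 + 10·x^2 + 8·x^3)·Dx^2  (order 2).
h: a_k = 0, 8, 6, 43/3, 183/8, 4211/80, 20141/192, …
ICs: h(0) = 0, h′(0) = 8.

f: a_k = 2, 2, 10, 18, 58, 130, 362, …
g: a_k = 4, 2, -1/2, 1/4, -5/32, 7/64, -21/256, …
Sym-product of L_f,L_g gives L₀ (≤ ord 1).
h=∫₀ˣh₀: take L = L₀·Dx.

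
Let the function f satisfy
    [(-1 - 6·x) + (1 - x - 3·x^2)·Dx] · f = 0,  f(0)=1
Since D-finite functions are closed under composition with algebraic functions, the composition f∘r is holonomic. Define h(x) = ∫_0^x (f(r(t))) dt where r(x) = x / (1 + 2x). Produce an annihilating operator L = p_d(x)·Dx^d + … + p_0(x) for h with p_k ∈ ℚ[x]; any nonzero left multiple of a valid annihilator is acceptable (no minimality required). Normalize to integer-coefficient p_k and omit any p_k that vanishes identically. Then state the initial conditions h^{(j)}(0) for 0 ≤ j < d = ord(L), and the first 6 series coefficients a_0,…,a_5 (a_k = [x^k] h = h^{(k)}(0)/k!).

f: a_k = 1, 1, 4, 7, 19, 40, …
h₀=f(r): pull back L_f along r ⇒ L₀.
∫: right-multiply L₀ by Dx.
L = (1 + 8·x)·Dx + (-1 - 5·x - 5·x^2 + 2·x^3)·Dx^2  (order 2).
h: a_k = 0, 1, 1/2, 2/3, -5/4, 17/5, …
ICs: h(0) = 0, h′(0) = 1.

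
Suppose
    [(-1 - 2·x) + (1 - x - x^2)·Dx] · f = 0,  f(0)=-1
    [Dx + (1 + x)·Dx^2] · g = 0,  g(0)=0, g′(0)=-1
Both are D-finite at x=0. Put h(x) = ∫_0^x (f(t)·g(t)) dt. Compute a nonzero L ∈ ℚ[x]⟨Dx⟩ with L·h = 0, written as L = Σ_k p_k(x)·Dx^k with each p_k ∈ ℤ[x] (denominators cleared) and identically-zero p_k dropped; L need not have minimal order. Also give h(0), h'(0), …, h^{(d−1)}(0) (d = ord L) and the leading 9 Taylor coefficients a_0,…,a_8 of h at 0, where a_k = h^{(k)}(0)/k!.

f: a_k = -1, -1, -2, -3, -5, -8, -13, -21, -34, …
g: a_k = 0, -1, 1/2, -1/3, 1/4, -1/5, 1/6, -1/7, 1/8, …
L₀ := L_f ⊗_s L_g (sym. prod.), ord ≤ 2.
Integrate: L := L₀·Dx.
L = (3 + 4·x)·Dx + (1 + 7·x + 5·x^2)·Dx^2 + (-1 + 2·x^2 + x^3)·Dx^3  (order 3).
h: a_k = 0, 0, 1/2, 1/6, 11/24, 5/12, 247/360, 181/210, 1441/1120, …
ICs: h(0) = 0, h′(0) = 0, h′′(0) = 1.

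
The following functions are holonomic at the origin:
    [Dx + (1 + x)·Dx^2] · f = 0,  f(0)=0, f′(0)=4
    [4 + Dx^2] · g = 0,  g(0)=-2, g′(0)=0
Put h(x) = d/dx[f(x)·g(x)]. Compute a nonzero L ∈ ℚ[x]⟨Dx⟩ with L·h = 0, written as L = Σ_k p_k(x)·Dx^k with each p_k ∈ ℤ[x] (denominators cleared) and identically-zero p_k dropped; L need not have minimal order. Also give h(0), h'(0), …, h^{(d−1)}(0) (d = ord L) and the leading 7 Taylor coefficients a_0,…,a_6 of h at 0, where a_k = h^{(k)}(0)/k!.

L = (-56 + 896·x + 4416·x^2 + 8064·x^3 + 7136·x^4 + 3072·x^5 + 512·x^6) + (72 + 776·x + 2080·x^2 + 2400·x^3 + 1280·x^4 + 256·x^5)·Dx + (70 + 824·x + 2780·x^2 + 4416·x^3 + 3664·x^4 + 1536·x^5 + 256·x^6)·Dx^2 + (18 + 194·x + 520·x^2 + 600·x^3 + 320·x^4 + 64·x^5)·Dx^3 + (21 + 150·x + 419·x^2 + 600·x^3 + 470·x^4 + 192·x^5 + 32·x^6)·Dx^4  (order 4).
h: a_k = -8, 8, 40, -24, -8, 0, 104/15, …
ICs: h(0) = -8, h′(0) = 8, h′′(0) = 80, h′′′(0) = -144.

f: a_k = 0, 4, -2, 4/3, -1, 4/5, -2/3, …
g: a_k = -2, 0, 4, 0, -4/3, 0, 8/45, …
Sym-product of L_f,L_g gives L₀ (≤ ord 4).
Differentiate: ansatz ord ≤ ord L₀ ⇒ L.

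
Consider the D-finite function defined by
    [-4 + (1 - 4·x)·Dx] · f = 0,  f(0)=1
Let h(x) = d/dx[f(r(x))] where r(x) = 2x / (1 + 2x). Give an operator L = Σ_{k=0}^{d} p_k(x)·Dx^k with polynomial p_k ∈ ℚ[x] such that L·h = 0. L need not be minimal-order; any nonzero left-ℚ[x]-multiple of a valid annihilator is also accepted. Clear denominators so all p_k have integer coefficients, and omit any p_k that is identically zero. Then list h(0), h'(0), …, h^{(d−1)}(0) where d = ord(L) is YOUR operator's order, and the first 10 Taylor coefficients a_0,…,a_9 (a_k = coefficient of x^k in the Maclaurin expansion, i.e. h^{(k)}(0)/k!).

f: a_k = 1, 4, 16, 64, 256, 1024, 4096, 16384, 65536, 262144, …
L₀ from L_f via x↦r, Dx↦r'^{-1}Dx.
Differentiate: ansatz ord ≤ ord L₀ ⇒ L.
L = 12 + (-1 + 6·x)·Dx  (order 1).
h: a_k = 8, 96, 864, 6912, 51840, 373248, 2612736, 17915904, 120932352, 806215680, …
ICs: h(0) = 8.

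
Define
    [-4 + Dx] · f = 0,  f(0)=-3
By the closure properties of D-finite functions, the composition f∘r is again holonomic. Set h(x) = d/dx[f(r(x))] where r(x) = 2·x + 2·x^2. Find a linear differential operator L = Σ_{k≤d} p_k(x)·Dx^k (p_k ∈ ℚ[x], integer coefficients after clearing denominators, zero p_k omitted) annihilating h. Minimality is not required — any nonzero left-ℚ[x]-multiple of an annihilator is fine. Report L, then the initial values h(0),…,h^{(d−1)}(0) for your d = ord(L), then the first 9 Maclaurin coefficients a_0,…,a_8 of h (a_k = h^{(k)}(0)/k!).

f: a_k = -3, -12, -24, -32, -32, -128/5, -256/15, -1024/105, -512/105, …
Change of var in L_f (x↦r) gives L₀.
h₀' ⇒ L via d/dx closure of L₀.
L = (10 + 32·x + 32·x^2) + (-1 - 2·x)·Dx  (order 1).
h: a_k = -24, -240, -1344, -5504, -18176, -255488/5, -378880/3, -29462528/105, -59772928/105, …
ICs: h(0) = -24.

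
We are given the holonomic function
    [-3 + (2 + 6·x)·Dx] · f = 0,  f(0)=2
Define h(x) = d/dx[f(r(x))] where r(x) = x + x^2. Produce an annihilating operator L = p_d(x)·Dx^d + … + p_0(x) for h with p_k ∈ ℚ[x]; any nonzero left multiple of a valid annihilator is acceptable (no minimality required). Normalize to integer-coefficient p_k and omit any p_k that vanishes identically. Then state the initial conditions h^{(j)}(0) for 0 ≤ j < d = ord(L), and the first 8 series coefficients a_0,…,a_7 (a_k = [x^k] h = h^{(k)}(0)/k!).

L = 1 + (-2 - 10·x - 18·x^2 - 12·x^3)·Dx  (order 1).
h: a_k = 3, 3/2, -27/8, 99/16, -1215/128, 2997/256, -9639/1024, -6237/2048, …
ICs: h(0) = 3.

f: a_k = 2, 3, -9/4, 27/8, -405/64, 1701/128, -15309/512, 72171/1024, …
f∘r: x↦r, Dx↦Dx/r' in L_f ⇒ L₀.
h₀' ⇒ L via d/dx closure of L₀.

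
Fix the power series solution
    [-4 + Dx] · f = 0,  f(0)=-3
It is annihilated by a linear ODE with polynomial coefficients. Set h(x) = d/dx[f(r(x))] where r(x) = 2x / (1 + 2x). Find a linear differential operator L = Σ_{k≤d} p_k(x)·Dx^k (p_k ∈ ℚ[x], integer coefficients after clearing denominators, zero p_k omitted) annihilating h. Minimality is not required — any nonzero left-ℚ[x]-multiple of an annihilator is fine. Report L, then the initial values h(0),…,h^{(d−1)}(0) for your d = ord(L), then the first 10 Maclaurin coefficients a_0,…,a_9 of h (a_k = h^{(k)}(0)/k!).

f: a_k = -3, -12, -24, -32, -32, -128/5, -256/15, -1024/105, -512/105, -2048/945, …
Change of var in L_f (x↦r) gives L₀.
Derive L from L₀ (diff closure).
L = (4 - 8·x) + (-1 - 4·x - 4·x^2)·Dx  (order 1).
h: a_k = -24, -96, 96, 256, -896, 5632/5, 8704/15, -647168/105, 1697792/105, -24240128/945, …
ICs: h(0) = -24.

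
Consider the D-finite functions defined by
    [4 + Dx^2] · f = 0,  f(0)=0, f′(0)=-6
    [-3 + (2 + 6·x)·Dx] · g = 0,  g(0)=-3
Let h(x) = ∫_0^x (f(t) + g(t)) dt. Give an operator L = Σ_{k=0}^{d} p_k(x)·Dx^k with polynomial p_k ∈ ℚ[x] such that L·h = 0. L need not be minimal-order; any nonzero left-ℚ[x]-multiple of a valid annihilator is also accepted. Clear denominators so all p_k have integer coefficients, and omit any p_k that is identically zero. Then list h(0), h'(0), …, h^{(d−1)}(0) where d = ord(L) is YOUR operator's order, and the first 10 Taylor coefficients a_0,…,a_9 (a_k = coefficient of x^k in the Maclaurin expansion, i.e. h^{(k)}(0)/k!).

L = (-516 - 1152·x - 1728·x^2)·Dx + (56 + 936·x + 3456·x^2 + 3456·x^3)·Dx^2 + (-129 - 288·x - 432·x^2)·Dx^3 + (14 + 234·x + 864·x^2 + 864·x^3)·Dx^4  (order 4).
h: a_k = 0, -3, -21/4, 9/8, -17/64, 243/128, -26539/7680, 6561/1024, -22717481/1720320, 938223/32768, …
ICs: h(0) = 0, h′(0) = -3, h′′(0) = -21/2, h′′′(0) = 27/4.

f: a_k = 0, -6, 0, 4, 0, -4/5, 0, 8/105, 0, -4/945, …
g: a_k = -3, -9/2, 27/8, -81/16, 1215/128, -5103/256, 45927/1024, -216513/2048, 8444007/32768, -42220035/65536, …
L₀ := lclm(L_f,L_g); ord L₀ ≤ 2+1.
h=∫h₀ ⇒ L = L₀·Dx.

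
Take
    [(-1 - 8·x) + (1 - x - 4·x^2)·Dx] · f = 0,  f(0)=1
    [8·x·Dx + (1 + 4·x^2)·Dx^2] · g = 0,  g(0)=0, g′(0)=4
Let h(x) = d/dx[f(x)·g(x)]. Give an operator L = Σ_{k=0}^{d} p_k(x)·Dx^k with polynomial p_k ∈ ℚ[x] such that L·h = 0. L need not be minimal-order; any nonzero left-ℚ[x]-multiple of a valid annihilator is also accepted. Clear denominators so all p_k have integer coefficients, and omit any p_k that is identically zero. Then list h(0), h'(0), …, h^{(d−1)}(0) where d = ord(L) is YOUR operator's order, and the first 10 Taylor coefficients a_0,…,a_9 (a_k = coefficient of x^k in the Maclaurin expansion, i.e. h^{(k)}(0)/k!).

f: a_k = 1, 1, 5, 9, 29, 65, 181, 441, 1165, 2929, …
g: a_k = 0, 4, 0, -16/3, 0, 64/5, 0, -256/7, 0, 1024/9, …
Sym-product of L_f,L_g gives L₀ (≤ ord 2).
Differentiate: ansatz ord ≤ ord L₀ ⇒ L.
L = (14 + 408·x^2 + 384·x^3 + 2304·x^4) + (4 + 34·x + 48·x^2 + 280·x^3 + 384·x^4 + 1536·x^5)·Dx + (-1 - 11·x^2 + 16·x^3 + 20·x^4 + 64·x^5 + 192·x^6)·Dx^2  (order 2).
h: a_k = 4, 8, 44, 368/3, 1532/3, 6744/5, 12532/3, 1256608/105, 1258988/35, 6287800/63, …
ICs: h(0) = 4, h′(0) = 8.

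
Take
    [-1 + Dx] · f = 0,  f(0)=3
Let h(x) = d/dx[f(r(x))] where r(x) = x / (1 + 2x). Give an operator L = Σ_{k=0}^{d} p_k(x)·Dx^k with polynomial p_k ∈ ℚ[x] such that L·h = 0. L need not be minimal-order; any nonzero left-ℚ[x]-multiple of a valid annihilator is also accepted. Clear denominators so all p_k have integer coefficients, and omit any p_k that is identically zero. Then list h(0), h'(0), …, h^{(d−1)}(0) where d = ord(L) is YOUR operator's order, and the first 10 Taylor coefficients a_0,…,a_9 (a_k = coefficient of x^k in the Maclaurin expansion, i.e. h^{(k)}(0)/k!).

L = (-3 - 8·x) + (-1 - 4·x - 4·x^2)·Dx  (order 1).
h: a_k = 3, -9, 39/2, -71/2, 441/8, -2699/40, 9157/240, 68731/560, -8443151/13440, 236126701/120960, …
ICs: h(0) = 3.

f: a_k = 3, 3, 3/2, 1/2, 1/8, 1/40, 1/240, 1/1680, 1/13440, 1/120960, …
h₀=f(r): pull back L_f along r ⇒ L₀.
h=h₀': d/dx-closure on L₀ ⇒ L.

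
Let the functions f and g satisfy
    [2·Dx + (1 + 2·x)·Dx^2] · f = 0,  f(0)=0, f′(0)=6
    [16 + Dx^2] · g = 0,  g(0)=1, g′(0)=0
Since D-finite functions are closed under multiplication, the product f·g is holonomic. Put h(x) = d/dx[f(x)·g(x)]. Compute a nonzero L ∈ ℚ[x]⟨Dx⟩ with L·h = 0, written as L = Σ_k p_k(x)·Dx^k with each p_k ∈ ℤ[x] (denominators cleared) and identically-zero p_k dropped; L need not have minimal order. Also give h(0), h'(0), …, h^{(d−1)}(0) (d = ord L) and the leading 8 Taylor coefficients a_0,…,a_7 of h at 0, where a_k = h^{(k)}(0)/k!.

L = (-896 + 28672·x + 282624·x^2 + 1032192·x^3 + 1826816·x^4 + 1572864·x^5 + 524288·x^6) + (576 + 12416·x + 66560·x^2 + 153600·x^3 + 163840·x^4 + 65536·x^5)·Dx + (280 + 6592·x + 44480·x^2 + 141312·x^3 + 234496·x^4 + 196608·x^5 + 65536·x^6)·Dx^2 + (36 + 776·x + 4160·x^2 + 9600·x^3 + 10240·x^4 + 4096·x^5)·Dx^3 + (21 + 300·x + 1676·x^2 + 4800·x^3 + 7520·x^4 + 6144·x^5 + 2048·x^6)·Dx^4  (order 4).
h: a_k = 6, -12, -120, 144, 96, 0, -1664/5, 7936/15, …
ICs: h(0) = 6, h′(0) = -12, h′′(0) = -240, h′′′(0) = 864.

f: a_k = 0, 6, -6, 8, -12, 96/5, -32, 384/7, …
g: a_k = 1, 0, -8, 0, 32/3, 0, -256/45, 0, …
Sym-product of L_f,L_g gives L₀ (≤ ord 4).
h₀' ⇒ L via d/dx closure of L₀.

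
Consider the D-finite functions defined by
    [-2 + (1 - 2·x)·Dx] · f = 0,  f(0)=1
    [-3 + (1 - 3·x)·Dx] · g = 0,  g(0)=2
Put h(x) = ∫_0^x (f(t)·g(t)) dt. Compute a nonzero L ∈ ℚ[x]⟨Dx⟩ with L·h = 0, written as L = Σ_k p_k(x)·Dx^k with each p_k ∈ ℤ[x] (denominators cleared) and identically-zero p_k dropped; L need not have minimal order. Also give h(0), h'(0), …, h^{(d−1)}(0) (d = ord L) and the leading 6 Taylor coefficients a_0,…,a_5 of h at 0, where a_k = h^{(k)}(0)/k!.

L = (-5 + 12·x)·Dx + (1 - 5·x + 6·x^2)·Dx^2  (order 2).
h: a_k = 0, 2, 5, 38/3, 65/2, 422/5, …
ICs: h(0) = 0, h′(0) = 2.

f: a_k = 1, 2, 4, 8, 16, 32, …
g: a_k = 2, 6, 18, 54, 162, 486, …
Sym-product of L_f,L_g gives L₀ (≤ ord 1).
∫: right-multiply L₀ by Dx.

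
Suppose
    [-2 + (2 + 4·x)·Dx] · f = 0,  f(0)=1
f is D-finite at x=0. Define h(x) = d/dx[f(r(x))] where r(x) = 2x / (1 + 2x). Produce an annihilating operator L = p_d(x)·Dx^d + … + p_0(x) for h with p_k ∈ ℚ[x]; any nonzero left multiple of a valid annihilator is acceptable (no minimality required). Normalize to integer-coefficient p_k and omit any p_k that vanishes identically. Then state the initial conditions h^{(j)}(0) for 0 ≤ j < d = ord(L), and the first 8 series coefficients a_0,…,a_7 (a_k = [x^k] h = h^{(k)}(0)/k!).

L = (-6 - 24·x) + (-1 - 8·x - 12·x^2)·Dx  (order 1).
h: a_k = 2, -12, 60, -296, 1500, -7848, 42168, -231120, …
ICs: h(0) = 2.

f: a_k = 1, 1, -1/2, 1/2, -5/8, 7/8, -21/16, 33/16, …
h₀=f(r): pull back L_f along r ⇒ L₀.
Differentiate: ansatz ord ≤ ord L₀ ⇒ L.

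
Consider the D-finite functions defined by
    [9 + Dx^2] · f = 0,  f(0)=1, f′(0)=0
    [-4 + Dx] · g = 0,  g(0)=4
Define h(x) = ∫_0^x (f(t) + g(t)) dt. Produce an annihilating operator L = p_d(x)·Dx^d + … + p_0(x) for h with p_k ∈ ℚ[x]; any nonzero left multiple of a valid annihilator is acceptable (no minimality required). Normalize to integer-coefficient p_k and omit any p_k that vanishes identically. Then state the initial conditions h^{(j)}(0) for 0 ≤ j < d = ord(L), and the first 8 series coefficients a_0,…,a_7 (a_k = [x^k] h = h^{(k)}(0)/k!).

f: a_k = 1, 0, -9/2, 0, 27/8, 0, -81/80, 0, …
g: a_k = 4, 16, 32, 128/3, 128/3, 512/15, 1024/45, 4096/315, …
f+g: L₀ = lclm(L_f,L_g), ord ≤ 2+1.
∫: right-multiply L₀ by Dx.
L = -36·Dx + 9·Dx^2 - 4·Dx^3 + Dx^4  (order 4).
h: a_k = 0, 5, 8, 55/6, 32/3, 221/24, 256/45, 3131/1008, …
ICs: h(0) = 0, h′(0) = 5, h′′(0) = 16, h′′′(0) = 55.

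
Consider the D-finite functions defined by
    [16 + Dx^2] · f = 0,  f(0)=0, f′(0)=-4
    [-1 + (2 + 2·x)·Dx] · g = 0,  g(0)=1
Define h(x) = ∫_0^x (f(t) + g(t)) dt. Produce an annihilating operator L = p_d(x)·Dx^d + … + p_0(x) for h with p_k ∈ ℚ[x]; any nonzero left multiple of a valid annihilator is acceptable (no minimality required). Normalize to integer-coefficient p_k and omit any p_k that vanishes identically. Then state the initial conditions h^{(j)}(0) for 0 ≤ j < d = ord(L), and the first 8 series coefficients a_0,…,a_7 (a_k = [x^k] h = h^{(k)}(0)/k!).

L = (-1072 - 2048·x - 1024·x^2)·Dx + (2016 + 6112·x + 6144·x^2 + 2048·x^3)·Dx^2 + (-67 - 128·x - 64·x^2)·Dx^3 + (126 + 382·x + 384·x^2 + 128·x^3)·Dx^4  (order 4).
h: a_k = 0, 1, -7/4, -1/24, 515/192, -1/128, -32663/23040, -3/1024, …
ICs: h(0) = 0, h′(0) = 1, h′′(0) = -7/2, h′′′(0) = -1/4.

f: a_k = 0, -4, 0, 32/3, 0, -128/15, 0, 1024/315, …
g: a_k = 1, 1/2, -1/8, 1/16, -5/128, 7/256, -21/1024, 33/2048, …
L₀ := lclm(L_f,L_g); ord L₀ ≤ 2+1.
h=∫h₀ ⇒ L = L₀·Dx.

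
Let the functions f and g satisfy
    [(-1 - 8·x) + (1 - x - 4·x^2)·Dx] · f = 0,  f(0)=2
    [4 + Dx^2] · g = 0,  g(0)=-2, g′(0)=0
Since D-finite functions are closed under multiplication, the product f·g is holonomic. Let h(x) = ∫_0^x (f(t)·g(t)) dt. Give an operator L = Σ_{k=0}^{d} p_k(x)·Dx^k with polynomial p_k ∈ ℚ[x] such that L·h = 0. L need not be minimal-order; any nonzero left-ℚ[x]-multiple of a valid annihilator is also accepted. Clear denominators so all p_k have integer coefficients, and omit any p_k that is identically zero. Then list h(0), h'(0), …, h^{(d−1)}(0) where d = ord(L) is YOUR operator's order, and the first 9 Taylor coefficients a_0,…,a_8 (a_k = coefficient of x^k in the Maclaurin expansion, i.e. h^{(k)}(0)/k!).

L = (4 + 4·x + 16·x^2)·Dx + (2 + 16·x)·Dx^2 + (-1 + x + 4·x^2)·Dx^3  (order 3).
h: a_k = 0, -4, -2, -4, -7, -236/15, -286/9, -22724/315, -14261/90, …
ICs: h(0) = 0, h′(0) = -4, h′′(0) = -4.

f: a_k = 2, 2, 10, 18, 58, 130, 362, 882, 2330, …
g: a_k = -2, 0, 4, 0, -4/3, 0, 8/45, 0, -4/315, …
f·g: L₀ = L_f ⊗_s L_g, ord ≤ 1·2.
h=∫₀ˣh₀: take L = L₀·Dx.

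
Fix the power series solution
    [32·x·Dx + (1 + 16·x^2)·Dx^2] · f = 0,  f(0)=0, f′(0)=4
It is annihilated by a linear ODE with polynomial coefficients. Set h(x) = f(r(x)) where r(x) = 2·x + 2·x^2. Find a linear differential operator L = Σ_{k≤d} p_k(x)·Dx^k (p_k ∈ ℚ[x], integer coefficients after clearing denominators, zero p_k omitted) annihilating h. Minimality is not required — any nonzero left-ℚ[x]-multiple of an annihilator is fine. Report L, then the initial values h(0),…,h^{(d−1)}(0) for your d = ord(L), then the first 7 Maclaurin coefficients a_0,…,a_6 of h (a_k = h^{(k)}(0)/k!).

f: a_k = 0, 4, 0, -64/3, 0, 1024/5, 0, …
f∘r: x↦r, Dx↦Dx/r' in L_f ⇒ L₀.
L = (-2 + 128·x + 512·x^2 + 768·x^3 + 384·x^4)·Dx + (1 + 2·x + 64·x^2 + 256·x^3 + 320·x^4 + 128·x^5)·Dx^2  (order 2).
h: a_k = 0, 8, 8, -512/3, -512, 30208/5, 97792/3, …
ICs: h(0) = 0, h′(0) = 8.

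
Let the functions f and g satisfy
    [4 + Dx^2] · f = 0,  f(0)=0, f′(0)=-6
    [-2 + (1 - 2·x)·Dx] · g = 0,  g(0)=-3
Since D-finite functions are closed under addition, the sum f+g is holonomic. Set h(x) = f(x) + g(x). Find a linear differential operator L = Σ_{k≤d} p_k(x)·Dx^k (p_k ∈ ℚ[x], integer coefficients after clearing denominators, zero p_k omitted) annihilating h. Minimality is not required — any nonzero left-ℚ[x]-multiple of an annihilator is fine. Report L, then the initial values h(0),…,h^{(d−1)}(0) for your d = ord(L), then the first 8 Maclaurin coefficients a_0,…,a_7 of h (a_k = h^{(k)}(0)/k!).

f: a_k = 0, -6, 0, 4, 0, -4/5, 0, 8/105, …
g: a_k = -3, -6, -12, -24, -48, -96, -192, -384, …
f+g: L₀ = lclm(L_f,L_g), ord ≤ 2+1.
L = (-56 + 32·x - 32·x^2) + (12 - 40·x + 48·x^2 - 32·x^3)·Dx + (-14 + 8·x - 8·x^2)·Dx^2 + (3 - 10·x + 12·x^2 - 8·x^3)·Dx^3  (order 3).
h: a_k = -3, -12, -12, -20, -48, -484/5, -192, -40312/105, …
ICs: h(0) = -3, h′(0) = -12, h′′(0) = -24.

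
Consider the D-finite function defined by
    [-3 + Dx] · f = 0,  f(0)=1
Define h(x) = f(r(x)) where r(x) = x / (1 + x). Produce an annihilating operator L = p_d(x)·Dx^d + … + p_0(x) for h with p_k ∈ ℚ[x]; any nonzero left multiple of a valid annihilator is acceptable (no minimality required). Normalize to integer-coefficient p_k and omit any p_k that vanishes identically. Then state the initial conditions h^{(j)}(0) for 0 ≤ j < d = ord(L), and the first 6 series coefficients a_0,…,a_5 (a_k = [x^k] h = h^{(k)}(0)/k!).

L = -3 + (1 + 2·x + x^2)·Dx  (order 1).
h: a_k = 1, 3, 3/2, -3/2, 3/8, 21/40, …
ICs: h(0) = 1.

f: a_k = 1, 3, 9/2, 9/2, 27/8, 81/40, …
L₀ from L_f via x↦r, Dx↦r'^{-1}Dx.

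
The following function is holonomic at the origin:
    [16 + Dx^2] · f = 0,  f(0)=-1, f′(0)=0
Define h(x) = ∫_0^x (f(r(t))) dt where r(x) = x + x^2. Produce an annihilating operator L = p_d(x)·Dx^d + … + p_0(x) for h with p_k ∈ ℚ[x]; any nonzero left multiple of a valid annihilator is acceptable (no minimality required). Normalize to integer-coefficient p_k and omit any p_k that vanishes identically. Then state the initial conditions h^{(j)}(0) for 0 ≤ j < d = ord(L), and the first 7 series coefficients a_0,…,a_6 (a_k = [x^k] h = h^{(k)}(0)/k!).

L = (16 + 96·x + 192·x^2 + 128·x^3)·Dx - 2·Dx^2 + (1 + 2·x)·Dx^3  (order 3).
h: a_k = 0, -1, 0, 8/3, 4, -8/15, -64/9, …
ICs: h(0) = 0, h′(0) = -1, h′′(0) = 0.

f: a_k = -1, 0, 8, 0, -32/3, 0, 256/45, …
h₀=f(r): pull back L_f along r ⇒ L₀.
h=∫h₀ ⇒ L = L₀·Dx.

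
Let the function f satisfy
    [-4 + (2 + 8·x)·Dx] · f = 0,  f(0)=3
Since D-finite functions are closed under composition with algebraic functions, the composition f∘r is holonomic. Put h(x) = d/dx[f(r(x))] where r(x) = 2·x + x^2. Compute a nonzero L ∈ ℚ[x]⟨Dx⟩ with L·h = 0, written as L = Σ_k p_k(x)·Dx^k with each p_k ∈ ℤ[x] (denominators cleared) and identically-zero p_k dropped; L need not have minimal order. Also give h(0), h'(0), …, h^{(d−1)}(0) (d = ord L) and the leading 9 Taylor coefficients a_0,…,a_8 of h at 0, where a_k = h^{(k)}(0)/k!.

f: a_k = 3, 6, -6, 12, -30, 84, -252, 792, -2574, …
L₀ from L_f via x↦r, Dx↦r'^{-1}Dx.
Derive L from L₀ (diff closure).
L = -3 + (-1 - 9·x - 12·x^2 - 4·x^3)·Dx  (order 1).
h: a_k = 12, -36, 216, -1368, 9000, -60696, 416304, -2890224, 20249352, …
ICs: h(0) = 12.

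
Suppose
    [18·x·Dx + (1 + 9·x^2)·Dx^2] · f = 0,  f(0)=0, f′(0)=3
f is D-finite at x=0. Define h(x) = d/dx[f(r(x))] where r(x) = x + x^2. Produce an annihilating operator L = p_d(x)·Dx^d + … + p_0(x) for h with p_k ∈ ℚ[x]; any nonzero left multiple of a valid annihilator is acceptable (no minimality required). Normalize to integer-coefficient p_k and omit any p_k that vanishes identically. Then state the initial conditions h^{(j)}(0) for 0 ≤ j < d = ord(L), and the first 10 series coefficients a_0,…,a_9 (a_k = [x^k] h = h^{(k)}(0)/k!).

f: a_k = 0, 3, 0, -9, 0, 243/5, 0, -2187/7, 0, 2187, …
Substitute x→r, Dx→(1/r')Dx; clear ⇒ L₀.
h=h₀': d/dx-closure on L₀ ⇒ L.
L = (-2 + 18·x + 72·x^2 + 108·x^3 + 54·x^4) + (1 + 2·x + 9·x^2 + 36·x^3 + 45·x^4 + 18·x^5)·Dx  (order 1).
h: a_k = 3, 6, -27, -108, 108, 1404, 1215, -13608, -37179, 87966, …
ICs: h(0) = 3.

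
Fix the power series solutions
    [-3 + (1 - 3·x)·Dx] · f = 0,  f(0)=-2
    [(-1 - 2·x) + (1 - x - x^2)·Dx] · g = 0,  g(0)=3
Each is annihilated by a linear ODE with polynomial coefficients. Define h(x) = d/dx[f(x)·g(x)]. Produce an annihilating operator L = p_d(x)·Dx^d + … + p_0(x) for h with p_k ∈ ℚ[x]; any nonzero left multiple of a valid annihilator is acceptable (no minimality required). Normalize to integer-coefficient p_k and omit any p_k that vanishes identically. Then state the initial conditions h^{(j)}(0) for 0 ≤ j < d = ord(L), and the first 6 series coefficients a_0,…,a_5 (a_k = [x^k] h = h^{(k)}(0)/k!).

f: a_k = -2, -6, -18, -54, -162, -486, …
g: a_k = 3, 3, 6, 9, 15, 24, …
L₀ := L_f ⊗_s L_g (sym. prod.), ord ≤ 1.
Differentiate: ansatz ord ≤ ord L₀ ⇒ L.
L = (28 - 66·x - 48·x^2 + 96·x^3 + 108·x^4) + (-4 + 20·x - 15·x^2 - 40·x^3 + 30·x^4 + 27·x^5)·Dx  (order 1).
h: a_k = -24, -168, -810, -3360, -12840, -46692, …
ICs: h(0) = -24.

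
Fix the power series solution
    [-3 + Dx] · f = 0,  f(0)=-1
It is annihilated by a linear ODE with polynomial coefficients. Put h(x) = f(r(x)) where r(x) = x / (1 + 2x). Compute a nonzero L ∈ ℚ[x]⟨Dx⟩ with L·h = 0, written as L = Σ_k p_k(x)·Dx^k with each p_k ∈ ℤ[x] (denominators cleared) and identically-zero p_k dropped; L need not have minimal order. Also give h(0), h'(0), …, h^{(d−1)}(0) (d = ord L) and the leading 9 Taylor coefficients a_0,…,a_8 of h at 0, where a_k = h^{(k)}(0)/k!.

f: a_k = -1, -3, -9/2, -9/2, -27/8, -81/40, -81/80, -243/560, -729/4480, …
Change of var in L_f (x↦r) gives L₀.
L = -3 + (1 + 4·x + 4·x^2)·Dx  (order 1).
h: a_k = -1, -3, 3/2, 3/2, -51/8, 519/40, -1581/80, 12441/560, -45417/4480, …
ICs: h(0) = -1.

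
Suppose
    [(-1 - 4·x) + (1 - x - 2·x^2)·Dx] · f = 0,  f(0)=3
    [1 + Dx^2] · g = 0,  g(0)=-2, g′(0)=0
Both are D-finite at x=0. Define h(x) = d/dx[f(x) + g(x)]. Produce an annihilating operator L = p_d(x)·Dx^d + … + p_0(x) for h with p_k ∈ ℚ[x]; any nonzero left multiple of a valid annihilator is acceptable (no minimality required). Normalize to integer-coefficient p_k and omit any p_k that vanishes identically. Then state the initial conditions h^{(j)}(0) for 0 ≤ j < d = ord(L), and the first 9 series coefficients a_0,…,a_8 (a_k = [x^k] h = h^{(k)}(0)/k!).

L = (270 + 1200·x + 2862·x^2 + 1860·x^3 + 1920·x^4 + 144·x^5 + 96·x^6) + (-31 - 115·x + 75·x^2 + 241·x^3 + 430·x^4 + 372·x^5 + 56·x^6 + 32·x^7)·Dx + (270 + 1200·x + 2862·x^2 + 1860·x^3 + 1920·x^4 + 144·x^5 + 96·x^6)·Dx^2 + (-31 - 115·x + 75·x^2 + 241·x^3 + 430·x^4 + 372·x^5 + 56·x^6 + 32·x^7)·Dx^3  (order 3).
h: a_k = 3, 20, 45, 395/3, 315, 46441/60, 1785, 10342079/2520, 9207, …
ICs: h(0) = 3, h′(0) = 20, h′′(0) = 90.

f: a_k = 3, 3, 9, 15, 33, 63, 129, 255, 513, …
g: a_k = -2, 0, 1, 0, -1/12, 0, 1/360, 0, -1/20160, …
Weyl lclm of L_f,L_g ⇒ L₀ (ord ≤ 3).
h=h₀': d/dx-closure on L₀ ⇒ L.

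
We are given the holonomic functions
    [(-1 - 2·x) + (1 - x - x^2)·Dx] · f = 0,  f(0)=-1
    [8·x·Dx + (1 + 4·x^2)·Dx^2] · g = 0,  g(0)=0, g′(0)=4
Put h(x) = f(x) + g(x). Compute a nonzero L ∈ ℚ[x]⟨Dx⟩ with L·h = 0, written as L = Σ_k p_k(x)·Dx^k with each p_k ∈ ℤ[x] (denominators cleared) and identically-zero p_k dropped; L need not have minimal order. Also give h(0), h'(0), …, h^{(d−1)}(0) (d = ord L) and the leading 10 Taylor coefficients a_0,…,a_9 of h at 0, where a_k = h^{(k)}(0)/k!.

f: a_k = -1, -1, -2, -3, -5, -8, -13, -21, -34, -55, …
g: a_k = 0, 4, 0, -16/3, 0, 64/5, 0, -256/7, 0, 1024/9, …
Sum ⇒ L₀ = lclm(L_f,L_g) in ℚ(x)⟨Dx⟩.
L = (-16 + 64·x + 400·x^2 + 576·x^3 + 696·x^4 + 96·x^6)·Dx + (13 + 24·x + 22·x^2 + 204·x^3 + 548·x^4 + 488·x^5 + 48·x^6 + 96·x^7)·Dx^2 + (-2 - 5·x - 14·x^2 + 2·x^3 - 13·x^4 + 92·x^5 + 48·x^6 + 16·x^7 + 16·x^8)·Dx^3  (order 3).
h: a_k = -1, 3, -2, -25/3, -5, 24/5, -13, -403/7, -34, 529/9, …
ICs: h(0) = -1, h′(0) = 3, h′′(0) = -4.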